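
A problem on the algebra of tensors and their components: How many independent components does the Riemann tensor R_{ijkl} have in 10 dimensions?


The Riemann tensor in d dimensions has d^2(d^2 - 1)/12 independent components.
d = 10, so d^2 = 100
d^2 - 1 = 99
d^2(d^2 - 1) = 100 * 99 = 9900
Divide by 12: 9900 / 12 = 825

825


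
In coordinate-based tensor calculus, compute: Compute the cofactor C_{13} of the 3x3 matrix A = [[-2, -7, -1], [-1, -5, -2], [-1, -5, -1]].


To find cofactor C_{13}, delete row 1 and column 3.
The resulting 2x2 submatrix is: [[-1, -5], [-1, -5]]
Minor M_{13} = -1*-5 - -5*-1
  = 5 - 5 = 0
Sign = (-1)^(1+3) = (-1)^4 = 1
Cofactor C_{13} = 1 * 0 = 0

0


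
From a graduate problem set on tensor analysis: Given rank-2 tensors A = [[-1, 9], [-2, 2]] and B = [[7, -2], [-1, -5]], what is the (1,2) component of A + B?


Tensor addition is component-wise: (A + B)_{ij} = A_{ij} + B_{ij}.
A_{12} = 9
B_{12} = -2
(A + B)_{12} = 9 + -2 = 7

7


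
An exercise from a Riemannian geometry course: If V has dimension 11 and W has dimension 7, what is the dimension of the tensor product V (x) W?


The dimension of a tensor product is the product of dimensions.
dim(V) = 11, dim(W) = 7
dim(V (x) W) = 11 * 7 = 77

77


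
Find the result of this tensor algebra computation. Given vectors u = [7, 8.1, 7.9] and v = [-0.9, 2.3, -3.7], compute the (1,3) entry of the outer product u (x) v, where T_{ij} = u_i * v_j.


The outer product entry T_{ij} = u_i * v_j.
We need i=1, j=3.
u_1 = 7, v_3 = -3.7
T_{1,3} = 7 * -3.7 = -25.9

-25.9


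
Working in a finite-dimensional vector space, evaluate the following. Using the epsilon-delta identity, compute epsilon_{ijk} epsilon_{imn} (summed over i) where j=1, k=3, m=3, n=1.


Using the identity: epsilon_{ijk} epsilon_{imn} = delta_{jm} delta_{kn} - delta_{jn} delta_{km}.
delta_{13} = 0
delta_{31} = 0
delta_{11} = 1
delta_{33} = 1
Result = 0 * 0 - 1 * 1 = 0 - 1 = -1

-1


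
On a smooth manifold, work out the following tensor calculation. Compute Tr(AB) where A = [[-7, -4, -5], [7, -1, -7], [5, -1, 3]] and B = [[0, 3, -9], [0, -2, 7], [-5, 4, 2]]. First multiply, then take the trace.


Tr(AB) = sum_i (AB)_{ii} where (AB)_{ii} = sum_k A_{ik} B_{ki}.
(AB)_{11} = -7*0 + -4*0 + -5*-5 = 25
(AB)_{22} = 7*3 + -1*-2 + -7*4 = -5
(AB)_{33} = 5*-9 + -1*7 + 3*2 = -46
Tr(AB) = 25 + -5 + -46 = -26

-26


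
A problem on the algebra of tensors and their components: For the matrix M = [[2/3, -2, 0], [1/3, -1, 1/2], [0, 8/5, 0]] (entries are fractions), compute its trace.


The trace is the sum of diagonal entries.
Diagonal: M[1,1] = 2/3, M[2,2] = -1, M[3,3] = 0
Tr(M) = 2/3 + -1 + 0
Computing step by step:
After adding M[1,1]: 2/3
After adding M[2,2]: -1/3
After adding M[3,3]: -1/3
Tr(M) = -1/3

-1/3


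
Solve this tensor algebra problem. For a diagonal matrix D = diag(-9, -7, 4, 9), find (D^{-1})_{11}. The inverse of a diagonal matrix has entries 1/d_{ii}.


For a diagonal matrix, the inverse has entries (D^{-1})_{ii} = 1/d_{ii}.
The diagonal entries are: d_{11} = -9, d_{22} = -7, d_{33} = 4, d_{44} = 9
We need (D^{-1})_{11} = 1/d_{11} = 1/-9 = -1/9

-1/9


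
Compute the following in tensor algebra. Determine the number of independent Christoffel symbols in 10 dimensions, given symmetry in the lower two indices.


Christoffel symbols Gamma^k_{ij} are symmetric in i,j, so there are d * d(d+1)/2 independent symbols.
d = 10
d(d+1)/2 = 10 * 11 / 2 = 55
Total = 10 * 55 = 550

550


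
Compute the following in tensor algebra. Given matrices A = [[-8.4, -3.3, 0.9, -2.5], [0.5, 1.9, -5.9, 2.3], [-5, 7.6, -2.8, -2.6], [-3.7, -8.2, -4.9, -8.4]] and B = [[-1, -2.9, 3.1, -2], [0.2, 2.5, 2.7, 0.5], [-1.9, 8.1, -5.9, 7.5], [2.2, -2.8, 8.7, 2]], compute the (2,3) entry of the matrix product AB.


(AB)_{ij} = sum_k A_{ik} B_{kj}.
For i=2, j=3:
A_{21} * B_{13} = 0.5 * 3.1 = 1.55
A_{22} * B_{23} = 1.9 * 2.7 = 5.13
A_{23} * B_{33} = -5.9 * -5.9 = 34.81
A_{24} * B_{43} = 2.3 * 8.7 = 20.01
Sum = 1.55 + 5.13 + 34.81 + 20.01 = 61.5

61.5


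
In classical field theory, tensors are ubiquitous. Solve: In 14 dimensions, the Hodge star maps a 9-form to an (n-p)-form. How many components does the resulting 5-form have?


The Hodge dual of a p-form on an n-dimensional manifold is an (n-p)-form.
n = 14, p = 9, so dual degree = 14 - 9 = 5
The number of components is C(n, n-p) = C(14, 5) = 2002

2002


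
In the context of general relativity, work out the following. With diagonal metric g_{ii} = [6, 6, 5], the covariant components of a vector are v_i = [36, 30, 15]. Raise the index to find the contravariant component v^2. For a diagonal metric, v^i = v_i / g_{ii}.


To raise an index with a diagonal metric: v^i = v_i / g_{ii}.
For index 2: v_2 = 30, g_{22} = 6
v^2 = 30 / 6 = 5

5


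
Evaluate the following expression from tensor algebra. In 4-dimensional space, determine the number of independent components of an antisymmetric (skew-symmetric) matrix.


An antisymmetric rank-2 tensor satisfies A_{ij} = -A_{ji}, so diagonal entries are zero.
The independent components are the upper-triangular entries: C(n, 2) = n(n-1)/2.
n = 4
C(4, 2) = 4 * 3 / 2 = 12 / 2 = 6

6


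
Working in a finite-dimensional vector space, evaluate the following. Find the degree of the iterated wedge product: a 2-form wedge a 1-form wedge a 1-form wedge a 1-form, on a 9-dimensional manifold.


The degree of a wedge product is the sum of the degrees of the individual forms.
Degrees: 2, 1, 1, 1
Total degree = 2 + 1 + 1 + 1 = 5

5


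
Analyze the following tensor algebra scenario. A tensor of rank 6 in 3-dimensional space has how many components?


The number of components of a rank-r tensor in d dimensions is d^r.
Here d = 3 and r = 6.
3^6 = 729

729


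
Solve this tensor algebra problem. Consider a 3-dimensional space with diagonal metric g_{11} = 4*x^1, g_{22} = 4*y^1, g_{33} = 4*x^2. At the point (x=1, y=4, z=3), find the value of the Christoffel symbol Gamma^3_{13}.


For a diagonal metric, Gamma^k_{ij} = (1/2) g^{kk} (dg_{ik}/dx_j + dg_{jk}/dx_i - dg_{ij}/dx_k).
The metric is diagonal, so g_{ab} = 0 for a != b.
At the given point: g_{11} = 4, g_{22} = 16, g_{33} = 4
g^{33} = 1/4
dg_{13}/dx_3 = 0 (off-diagonal)
dg_{33}/dx_1 = dg_{33}/dx_1 = 8
dg_{13}/dx_3 = 0 (off-diagonal)
Numerator = 0 + 8 - 0 = 8
Gamma^3_{13} = 8 / (2 * 4) = 1

1


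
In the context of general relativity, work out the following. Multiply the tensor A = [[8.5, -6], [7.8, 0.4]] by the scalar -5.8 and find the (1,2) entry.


Scalar multiplication: (cA)_{ij} = c * A_{ij}.
c = -5.8
A_{12} = -6
(cA)_{12} = -5.8 * -6 = 34.8

34.8


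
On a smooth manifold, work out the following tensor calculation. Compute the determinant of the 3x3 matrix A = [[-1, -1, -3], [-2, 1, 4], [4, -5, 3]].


Expanding along the first row, det(A) = a11*M_11 - a12*M_12 + a13*M_13, where M_1j is the (1,j) minor.
Minor M_11 = 1*3 - 4*-5 = 23
Minor M_12 = -2*3 - 4*4 = -22
Minor M_13 = -2*-5 - 1*4 = 6
det = -1*(23) - -1*(-22) + -3*(6)
    = -23 - 22 + -18
    = -63

-63


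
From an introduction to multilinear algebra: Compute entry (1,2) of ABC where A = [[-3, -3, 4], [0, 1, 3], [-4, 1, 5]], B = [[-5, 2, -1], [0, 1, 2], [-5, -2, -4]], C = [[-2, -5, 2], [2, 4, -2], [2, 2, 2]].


(ABC)_{12} = sum_m (AB)_{1m} C_{m2}. First compute row 1 of AB.
(AB)_{11} = -3*-5 + -3*0 + 4*-5 = -5
(AB)_{12} = -3*2 + -3*1 + 4*-2 = -17
(AB)_{13} = -3*-1 + -3*2 + 4*-4 = -19
Now contract with column 2 of C:
(AB)_{11} * C_{12} = -5 * -5 = 25
(AB)_{12} * C_{22} = -17 * 4 = -68
(AB)_{13} * C_{32} = -19 * 2 = -38
(ABC)_{12} = 25 + -68 + -38 = -81

-81


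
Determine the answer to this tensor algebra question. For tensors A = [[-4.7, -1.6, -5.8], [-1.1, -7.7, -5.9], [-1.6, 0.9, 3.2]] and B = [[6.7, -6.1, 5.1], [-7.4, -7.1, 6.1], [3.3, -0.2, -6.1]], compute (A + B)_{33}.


Tensor addition is component-wise: (A + B)_{ij} = A_{ij} + B_{ij}.
A_{33} = 3.2
B_{33} = -6.1
(A + B)_{33} = 3.2 + -6.1 = -2.9

-2.9


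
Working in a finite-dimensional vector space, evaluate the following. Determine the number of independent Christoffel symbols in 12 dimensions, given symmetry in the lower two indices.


Christoffel symbols Gamma^k_{ij} are symmetric in i,j, so there are d * d(d+1)/2 independent symbols.
d = 12
d(d+1)/2 = 12 * 13 / 2 = 78
Total = 12 * 78 = 936

936


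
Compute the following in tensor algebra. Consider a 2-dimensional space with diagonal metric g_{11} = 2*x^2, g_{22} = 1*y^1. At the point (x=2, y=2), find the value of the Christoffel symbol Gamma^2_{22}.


For a diagonal metric, Gamma^k_{ij} = (1/2) g^{kk} (dg_{ik}/dx_j + dg_{jk}/dx_i - dg_{ij}/dx_k).
The metric is diagonal, so g_{ab} = 0 for a != b.
At the given point: g_{11} = 8, g_{22} = 2
g^{22} = 1/2
dg_{22}/dx_2 = dg_{22}/dx_2 = 1
dg_{22}/dx_2 = dg_{22}/dx_2 = 1
dg_{22}/dx_2 = dg_{22}/dx_2 = 1
Numerator = 1 + 1 - 1 = 1
Gamma^2_{22} = 1 / (2 * 2) = 1/4

1/4


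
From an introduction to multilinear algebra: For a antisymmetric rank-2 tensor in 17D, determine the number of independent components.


A antisymmetric rank-2 tensor in d dimensions has d(d-1)/2 independent components.
d = 17
d(d-1)/2 = 17 * 16 / 2 = 272 / 2 = 136

136


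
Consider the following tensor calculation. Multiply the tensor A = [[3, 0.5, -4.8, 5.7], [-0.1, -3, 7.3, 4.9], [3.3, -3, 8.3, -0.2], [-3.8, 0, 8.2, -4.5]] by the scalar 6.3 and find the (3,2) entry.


Scalar multiplication: (cA)_{ij} = c * A_{ij}.
c = 6.3
A_{32} = -3
(cA)_{32} = 6.3 * -3 = -18.9

-18.9


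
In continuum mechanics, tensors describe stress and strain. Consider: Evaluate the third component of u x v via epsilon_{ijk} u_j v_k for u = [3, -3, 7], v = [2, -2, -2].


(u x v)_3 = sum_{j,k} epsilon_{3jk} u_j v_k. Only permutations of (1,2,3) contribute; the two non-zero terms are:
eps_{312} u_1 v_2 = 1 * 3 * -2 = -6
eps_{321} u_2 v_1 = -1 * -3 * 2 = 6
(u x v)_3 = 0

0


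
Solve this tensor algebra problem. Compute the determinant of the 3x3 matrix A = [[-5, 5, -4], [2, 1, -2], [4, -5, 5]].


Expanding along the first row, det(A) = a11*M_11 - a12*M_12 + a13*M_13, where M_1j is the (1,j) minor.
Minor M_11 = 1*5 - -2*-5 = -5
Minor M_12 = 2*5 - -2*4 = 18
Minor M_13 = 2*-5 - 1*4 = -14
det = -5*(-5) - 5*(18) + -4*(-14)
    = 25 - 90 + 56
    = -9

-9


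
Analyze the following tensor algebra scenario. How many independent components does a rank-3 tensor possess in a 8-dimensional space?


The number of components of a rank-r tensor in d dimensions is d^r.
Here d = 8 and r = 3.
8^3 = 512

512


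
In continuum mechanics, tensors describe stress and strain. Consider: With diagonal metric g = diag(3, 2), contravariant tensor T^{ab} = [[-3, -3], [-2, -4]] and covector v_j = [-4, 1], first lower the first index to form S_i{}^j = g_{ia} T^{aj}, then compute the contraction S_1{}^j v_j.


Step 1: lower the first index. For a diagonal metric, g_{ia} T^{aj} = g_{ii} T^{ij} (no sum on i).
g_{11} = 3
S_1{}^1 = 3 * T^{11} = 3 * -3 = -9
S_1{}^2 = 3 * T^{12} = 3 * -3 = -9
Step 2: contract S_1{}^j with v_j.
S_1{}^1 * v_1 = -9 * -4 = 36
S_1{}^2 * v_2 = -9 * 1 = -9
Result = 36 + -9 = 27

27


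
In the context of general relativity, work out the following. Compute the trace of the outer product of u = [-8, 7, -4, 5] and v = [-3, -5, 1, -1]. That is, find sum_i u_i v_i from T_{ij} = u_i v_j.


The outer product gives T_{ij} = u_i v_j.
The trace (contraction) is Tr(T) = sum_i T_{ii} = sum_i u_i v_i.
Diagonal entries:
T_{11} = u_1 * v_1 = -8 * -3 = 24
T_{22} = u_2 * v_2 = 7 * -5 = -35
T_{33} = u_3 * v_3 = -4 * 1 = -4
T_{44} = u_4 * v_4 = 5 * -1 = -5
Tr(T) = 24 + -35 + -4 + -5 = -20

-20


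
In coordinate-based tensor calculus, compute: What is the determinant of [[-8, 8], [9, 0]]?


For a 2x2 matrix [[a, b], [c, d]], det = a*d - b*c.
a = -8, b = 8, c = 9, d = 0
a*d = -8 * 0 = 0
b*c = 8 * 9 = 72
det = 0 - 72 = -72

-72


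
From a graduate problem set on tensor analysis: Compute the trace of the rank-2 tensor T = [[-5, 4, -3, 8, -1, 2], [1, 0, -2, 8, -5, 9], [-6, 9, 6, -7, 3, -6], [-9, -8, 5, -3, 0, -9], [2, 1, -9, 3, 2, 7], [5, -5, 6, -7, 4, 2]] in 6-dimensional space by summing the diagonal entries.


The contraction (trace) of a rank-2 tensor is the sum of its diagonal elements.
Diagonal entries: A[1,1] = -5, A[2,2] = 0, A[3,3] = 6, A[4,4] = -3, A[5,5] = 2, A[6,6] = 2
Tr(A) = -5 + 0 + 6 + -3 + 2 + 2 = 2

2


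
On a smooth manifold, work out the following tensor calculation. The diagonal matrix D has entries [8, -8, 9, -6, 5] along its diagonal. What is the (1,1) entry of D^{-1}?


For a diagonal matrix, the inverse has entries (D^{-1})_{ii} = 1/d_{ii}.
The diagonal entries are: d_{11} = 8, d_{22} = -8, d_{33} = 9, d_{44} = -6, d_{55} = 5
We need (D^{-1})_{11} = 1/d_{11} = 1/8 = 1/8

1/8


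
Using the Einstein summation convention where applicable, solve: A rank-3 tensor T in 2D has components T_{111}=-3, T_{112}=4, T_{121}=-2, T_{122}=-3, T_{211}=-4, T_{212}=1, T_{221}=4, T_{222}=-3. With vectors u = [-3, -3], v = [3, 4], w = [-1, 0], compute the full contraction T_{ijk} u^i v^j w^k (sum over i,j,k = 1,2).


S = sum over i,j,k of T_{ijk} u_i v_j w_k. Expanding all 8 terms:
T_{111}*u_1*v_1*w_1 = -3*-3*3*-1 = -27  (running total: -27)
T_{112}*u_1*v_1*w_2 = 4*-3*3*0 = 0  (running total: -27)
T_{121}*u_1*v_2*w_1 = -2*-3*4*-1 = -24  (running total: -51)
T_{122}*u_1*v_2*w_2 = -3*-3*4*0 = 0  (running total: -51)
T_{211}*u_2*v_1*w_1 = -4*-3*3*-1 = -36  (running total: -87)
T_{212}*u_2*v_1*w_2 = 1*-3*3*0 = 0  (running total: -87)
T_{221}*u_2*v_2*w_1 = 4*-3*4*-1 = 48  (running total: -39)
T_{222}*u_2*v_2*w_2 = -3*-3*4*0 = 0  (running total: -39)
S = -39

-39


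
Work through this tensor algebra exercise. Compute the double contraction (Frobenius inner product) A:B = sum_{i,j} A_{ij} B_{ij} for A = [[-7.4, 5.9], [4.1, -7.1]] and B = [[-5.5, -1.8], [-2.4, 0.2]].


A:B = sum over all i,j of A_{ij} * B_{ij}.
Row 1: -7.4*-5.5=40.7, 5.9*-1.8=-10.62 => row sum = 30.08
Row 2: 4.1*-2.4=-9.84, -7.1*0.2=-1.42 => row sum = -11.26
Total = 30.08 + -11.26 = 18.82

18.82


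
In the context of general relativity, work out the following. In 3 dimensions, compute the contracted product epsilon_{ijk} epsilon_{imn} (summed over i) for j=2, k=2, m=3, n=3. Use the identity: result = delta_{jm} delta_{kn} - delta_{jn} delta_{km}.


Using the identity: epsilon_{ijk} epsilon_{imn} = delta_{jm} delta_{kn} - delta_{jn} delta_{km}.
delta_{23} = 0
delta_{23} = 0
delta_{23} = 0
delta_{23} = 0
Result = 0 * 0 - 0 * 0 = 0 - 0 = 0

0


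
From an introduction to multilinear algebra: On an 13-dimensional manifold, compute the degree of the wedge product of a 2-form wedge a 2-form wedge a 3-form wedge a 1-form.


The degree of a wedge product is the sum of the degrees of the individual forms.
Degrees: 2, 2, 3, 1
Total degree = 2 + 2 + 3 + 1 = 8

8


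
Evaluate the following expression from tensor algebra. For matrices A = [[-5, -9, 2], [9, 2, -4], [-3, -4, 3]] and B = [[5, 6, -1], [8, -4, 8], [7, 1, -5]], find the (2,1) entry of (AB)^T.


(AB)^T_{ij} = (AB)_{ji} = sum_k A_{jk} B_{ki}.
For i=2, j=1 we need (AB)_{12}:
A_{11} * B_{12} = -5 * 6 = -30
A_{12} * B_{22} = -9 * -4 = 36
A_{13} * B_{32} = 2 * 1 = 2
Sum = -30 + 36 + 2 = 8

8


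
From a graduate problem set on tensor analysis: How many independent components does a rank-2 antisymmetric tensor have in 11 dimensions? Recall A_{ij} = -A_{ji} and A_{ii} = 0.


An antisymmetric rank-2 tensor satisfies A_{ij} = -A_{ji}, so diagonal entries are zero.
The independent components are the upper-triangular entries: C(n, 2) = n(n-1)/2.
n = 11
C(11, 2) = 11 * 10 / 2 = 110 / 2 = 55

55


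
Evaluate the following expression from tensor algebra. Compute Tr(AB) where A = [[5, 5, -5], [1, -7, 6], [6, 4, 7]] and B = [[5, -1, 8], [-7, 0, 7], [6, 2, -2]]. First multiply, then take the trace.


Tr(AB) = sum_i (AB)_{ii} where (AB)_{ii} = sum_k A_{ik} B_{ki}.
(AB)_{11} = 5*5 + 5*-7 + -5*6 = -40
(AB)_{22} = 1*-1 + -7*0 + 6*2 = 11
(AB)_{33} = 6*8 + 4*7 + 7*-2 = 62
Tr(AB) = -40 + 11 + 62 = 33

33


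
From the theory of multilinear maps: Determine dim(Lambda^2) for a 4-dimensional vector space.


The dimension of the space of p-forms on an n-dimensional space is C(n, p).
n = 4, p = 2
C(4, 2) = 4! / (2! * 2!) = 6

6


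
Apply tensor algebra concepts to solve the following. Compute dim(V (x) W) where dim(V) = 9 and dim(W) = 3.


The dimension of a tensor product is the product of dimensions.
dim(V) = 9, dim(W) = 3
dim(V (x) W) = 9 * 3 = 27

27


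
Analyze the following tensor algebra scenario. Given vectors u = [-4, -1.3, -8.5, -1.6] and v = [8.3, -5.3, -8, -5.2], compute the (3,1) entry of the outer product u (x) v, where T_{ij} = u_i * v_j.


The outer product entry T_{ij} = u_i * v_j.
We need i=3, j=1.
u_3 = -8.5, v_1 = 8.3
T_{3,1} = -8.5 * 8.3 = -70.55

-70.55


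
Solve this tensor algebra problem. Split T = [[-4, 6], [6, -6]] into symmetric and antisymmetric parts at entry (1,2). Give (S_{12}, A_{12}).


T_{12} = 6
T_{21} = 6
S_{12} = (6 + 6)/2 = 12/2 = 6
A_{12} = (6 - 6)/2 = 0/2 = 0
Check: S + A = 6 + 0 = 6 = T_{12}.

(6, 0)


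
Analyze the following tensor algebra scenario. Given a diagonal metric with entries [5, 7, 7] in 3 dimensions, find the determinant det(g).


For a diagonal metric, the determinant is the product of diagonal entries.
Diagonal entries: 5, 7, 7
det(g) = 5 * 7 * 7 = 245

245


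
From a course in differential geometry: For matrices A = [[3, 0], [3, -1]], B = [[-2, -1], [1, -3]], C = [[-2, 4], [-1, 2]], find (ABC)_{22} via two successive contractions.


(ABC)_{22} = sum_m (AB)_{2m} C_{m2}. First compute row 2 of AB.
(AB)_{21} = 3*-2 + -1*1 = -7
(AB)_{22} = 3*-1 + -1*-3 = 0
Now contract with column 2 of C:
(AB)_{21} * C_{12} = -7 * 4 = -28
(AB)_{22} * C_{22} = 0 * 2 = 0
(ABC)_{22} = -28 + 0 = -28

-28


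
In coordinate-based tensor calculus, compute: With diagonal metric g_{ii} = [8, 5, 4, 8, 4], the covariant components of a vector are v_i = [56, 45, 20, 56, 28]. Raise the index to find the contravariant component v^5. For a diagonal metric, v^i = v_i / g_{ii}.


To raise an index with a diagonal metric: v^i = v_i / g_{ii}.
For index 5: v_5 = 28, g_{55} = 4
v^5 = 28 / 4 = 7

7


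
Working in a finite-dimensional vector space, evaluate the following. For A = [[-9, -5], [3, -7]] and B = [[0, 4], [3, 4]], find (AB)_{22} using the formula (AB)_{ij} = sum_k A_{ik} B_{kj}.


(AB)_{ij} = sum_k A_{ik} B_{kj}.
For i=2, j=2:
A_{21} * B_{12} = 3 * 4 = 12
A_{22} * B_{22} = -7 * 4 = -28
Sum = 12 + -28 = -16

-16


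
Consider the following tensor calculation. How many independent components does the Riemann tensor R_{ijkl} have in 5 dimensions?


The Riemann tensor in d dimensions has d^2(d^2 - 1)/12 independent components.
d = 5, so d^2 = 25
d^2 - 1 = 24
d^2(d^2 - 1) = 25 * 24 = 600
Divide by 12: 600 / 12 = 50

50


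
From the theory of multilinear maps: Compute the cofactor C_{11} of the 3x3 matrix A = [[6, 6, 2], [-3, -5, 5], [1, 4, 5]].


To find cofactor C_{11}, delete row 1 and column 1.
The resulting 2x2 submatrix is: [[-5, 5], [4, 5]]
Minor M_{11} = -5*5 - 5*4
  = -25 - 20 = -45
Sign = (-1)^(1+1) = (-1)^2 = 1
Cofactor C_{11} = 1 * -45 = -45

-45


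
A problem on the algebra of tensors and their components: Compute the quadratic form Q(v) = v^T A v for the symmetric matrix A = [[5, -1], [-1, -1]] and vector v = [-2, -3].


First compute Av:
(Av)_1 = 5*-2 + -1*-3 = -7
(Av)_2 = -1*-2 + -1*-3 = 5
Av = [-7, 5]
Then v^T (Av) = -2*-7 + -3*5
= 14 + -15 = -1

-1


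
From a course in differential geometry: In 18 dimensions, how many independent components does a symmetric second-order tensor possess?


A symmetric rank-2 tensor in d dimensions has d(d+1)/2 independent components.
d = 18
d(d+1)/2 = 18 * 19 / 2 = 342 / 2 = 171

171


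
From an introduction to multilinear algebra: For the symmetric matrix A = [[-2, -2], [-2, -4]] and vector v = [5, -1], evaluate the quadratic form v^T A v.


First compute Av:
(Av)_1 = -2*5 + -2*-1 = -8
(Av)_2 = -2*5 + -4*-1 = -6
Av = [-8, -6]
Then v^T (Av) = 5*-8 + -1*-6
= -40 + 6 = -34

-34


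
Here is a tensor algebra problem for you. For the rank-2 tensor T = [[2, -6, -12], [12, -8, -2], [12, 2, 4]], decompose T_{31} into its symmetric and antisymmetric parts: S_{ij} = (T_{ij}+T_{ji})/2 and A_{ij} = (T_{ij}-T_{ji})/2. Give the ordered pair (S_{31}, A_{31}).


T_{31} = 12
T_{13} = -12
S_{31} = (12 + -12)/2 = 0/2 = 0
A_{31} = (12 - -12)/2 = 24/2 = 12
Check: S + A = 0 + 12 = 12 = T_{31}.

(0, 12)


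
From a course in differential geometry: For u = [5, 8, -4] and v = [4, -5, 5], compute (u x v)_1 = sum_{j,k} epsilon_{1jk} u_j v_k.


(u x v)_1 = sum_{j,k} epsilon_{1jk} u_j v_k. Only permutations of (1,2,3) contribute; the two non-zero terms are:
eps_{123} u_2 v_3 = 1 * 8 * 5 = 40
eps_{132} u_3 v_2 = -1 * -4 * -5 = -20
(u x v)_1 = 20

20


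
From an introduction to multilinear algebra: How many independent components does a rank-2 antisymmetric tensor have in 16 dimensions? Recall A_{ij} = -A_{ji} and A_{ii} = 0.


An antisymmetric rank-2 tensor satisfies A_{ij} = -A_{ji}, so diagonal entries are zero.
The independent components are the upper-triangular entries: C(n, 2) = n(n-1)/2.
n = 16
C(16, 2) = 16 * 15 / 2 = 240 / 2 = 120

120


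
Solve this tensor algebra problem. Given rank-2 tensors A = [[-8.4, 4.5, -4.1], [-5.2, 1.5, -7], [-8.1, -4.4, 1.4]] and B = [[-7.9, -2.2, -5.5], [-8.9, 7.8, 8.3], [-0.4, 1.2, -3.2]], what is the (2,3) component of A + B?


Tensor addition is component-wise: (A + B)_{ij} = A_{ij} + B_{ij}.
A_{23} = -7
B_{23} = 8.3
(A + B)_{23} = -7 + 8.3 = 1.3

1.3


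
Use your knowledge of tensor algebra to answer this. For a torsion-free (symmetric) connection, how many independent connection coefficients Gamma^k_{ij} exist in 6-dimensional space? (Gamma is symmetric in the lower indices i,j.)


Christoffel symbols Gamma^k_{ij} are symmetric in i,j, so there are d * d(d+1)/2 independent symbols.
d = 6
d(d+1)/2 = 6 * 7 / 2 = 21
Total = 6 * 21 = 126

126


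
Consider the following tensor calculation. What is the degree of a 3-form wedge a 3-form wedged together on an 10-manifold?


The degree of a wedge product is the sum of the degrees of the individual forms.
Degrees: 3, 3
Total degree = 3 + 3 = 6

6


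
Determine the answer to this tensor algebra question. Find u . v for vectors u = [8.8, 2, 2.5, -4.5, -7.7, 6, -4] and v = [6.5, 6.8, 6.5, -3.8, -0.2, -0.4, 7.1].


The inner product u . v = sum of u_i * v_i.
Term-by-term: 8.8 * 6.5, 2 * 6.8, 2.5 * 6.5, -4.5 * -3.8, -7.7 * -0.2, 6 * -0.4, -4 * 7.1
Products: 57.2, 13.6, 16.25, 17.1, 1.54, -2.4, -28.4
Sum = 57.2 + 13.6 + 16.25 + 17.1 + 1.54 + -2.4 + -28.4 = 74.89

74.89


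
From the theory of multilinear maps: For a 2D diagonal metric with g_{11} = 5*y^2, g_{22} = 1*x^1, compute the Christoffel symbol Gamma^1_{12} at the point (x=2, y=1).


For a diagonal metric, Gamma^k_{ij} = (1/2) g^{kk} (dg_{ik}/dx_j + dg_{jk}/dx_i - dg_{ij}/dx_k).
The metric is diagonal, so g_{ab} = 0 for a != b.
At the given point: g_{11} = 5, g_{22} = 2
g^{11} = 1/5
dg_{11}/dx_2 = dg_{11}/dx_2 = 10
dg_{21}/dx_1 = 0 (off-diagonal)
dg_{12}/dx_1 = 0 (off-diagonal)
Numerator = 10 + 0 - 0 = 10
Gamma^1_{12} = 10 / (2 * 5) = 1

1


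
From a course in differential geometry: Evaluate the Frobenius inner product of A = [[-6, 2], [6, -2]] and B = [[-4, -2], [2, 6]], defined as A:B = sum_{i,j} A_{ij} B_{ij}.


A:B = sum over all i,j of A_{ij} * B_{ij}.
Row 1: -6*-4=24, 2*-2=-4 => row sum = 20
Row 2: 6*2=12, -2*6=-12 => row sum = 0
Total = 20 + 0 = 20

20


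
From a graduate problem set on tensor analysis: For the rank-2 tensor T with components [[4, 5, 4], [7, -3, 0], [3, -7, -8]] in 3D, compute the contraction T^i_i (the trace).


The contraction (trace) of a rank-2 tensor is the sum of its diagonal elements.
Diagonal entries: A[1,1] = 4, A[2,2] = -3, A[3,3] = -8
Tr(A) = 4 + -3 + -8 = -7

-7


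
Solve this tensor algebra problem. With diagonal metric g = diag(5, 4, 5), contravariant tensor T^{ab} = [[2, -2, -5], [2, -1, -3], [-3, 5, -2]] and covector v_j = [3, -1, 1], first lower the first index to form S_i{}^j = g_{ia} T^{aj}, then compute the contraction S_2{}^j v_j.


Step 1: lower the first index. For a diagonal metric, g_{ia} T^{aj} = g_{ii} T^{ij} (no sum on i).
g_{22} = 4
S_2{}^1 = 4 * T^{21} = 4 * 2 = 8
S_2{}^2 = 4 * T^{22} = 4 * -1 = -4
S_2{}^3 = 4 * T^{23} = 4 * -3 = -12
Step 2: contract S_2{}^j with v_j.
S_2{}^1 * v_1 = 8 * 3 = 24
S_2{}^2 * v_2 = -4 * -1 = 4
S_2{}^3 * v_3 = -12 * 1 = -12
Result = 24 + 4 + -12 = 16

16


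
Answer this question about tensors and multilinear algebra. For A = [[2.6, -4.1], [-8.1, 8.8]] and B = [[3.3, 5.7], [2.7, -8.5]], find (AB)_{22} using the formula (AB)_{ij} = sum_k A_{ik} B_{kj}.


(AB)_{ij} = sum_k A_{ik} B_{kj}.
For i=2, j=2:
A_{21} * B_{12} = -8.1 * 5.7 = -46.17
A_{22} * B_{22} = 8.8 * -8.5 = -74.8
Sum = -46.17 + -74.8 = -120.97

-120.97


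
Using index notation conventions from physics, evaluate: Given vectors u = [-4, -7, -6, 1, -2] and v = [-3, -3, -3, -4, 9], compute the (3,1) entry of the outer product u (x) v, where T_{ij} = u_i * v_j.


The outer product entry T_{ij} = u_i * v_j.
We need i=3, j=1.
u_3 = -6, v_1 = -3
T_{3,1} = -6 * -3 = 18

18


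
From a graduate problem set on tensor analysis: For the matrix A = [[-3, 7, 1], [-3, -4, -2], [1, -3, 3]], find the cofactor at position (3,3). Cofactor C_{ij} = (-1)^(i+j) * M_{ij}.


To find cofactor C_{33}, delete row 3 and column 3.
The resulting 2x2 submatrix is: [[-3, 7], [-3, -4]]
Minor M_{33} = -3*-4 - 7*-3
  = 12 - -21 = 33
Sign = (-1)^(3+3) = (-1)^6 = 1
Cofactor C_{33} = 1 * 33 = 33

33


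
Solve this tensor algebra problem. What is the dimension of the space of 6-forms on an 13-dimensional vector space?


The dimension of the space of p-forms on an n-dimensional space is C(n, p).
n = 13, p = 6
C(13, 6) = 13! / (6! * 7!) = 1716

1716


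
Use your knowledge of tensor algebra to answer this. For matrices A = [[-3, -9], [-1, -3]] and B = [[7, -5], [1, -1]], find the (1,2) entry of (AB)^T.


(AB)^T_{ij} = (AB)_{ji} = sum_k A_{jk} B_{ki}.
For i=1, j=2 we need (AB)_{21}:
A_{21} * B_{11} = -1 * 7 = -7
A_{22} * B_{21} = -3 * 1 = -3
Sum = -7 + -3 = -10

-10


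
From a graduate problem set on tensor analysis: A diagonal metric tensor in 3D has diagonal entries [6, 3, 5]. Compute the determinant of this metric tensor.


For a diagonal metric, the determinant is the product of diagonal entries.
Diagonal entries: 6, 3, 5
det(g) = 6 * 3 * 5 = 90

90


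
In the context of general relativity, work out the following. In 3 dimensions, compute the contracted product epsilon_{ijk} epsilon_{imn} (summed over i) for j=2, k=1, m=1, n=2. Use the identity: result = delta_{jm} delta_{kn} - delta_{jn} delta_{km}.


Using the identity: epsilon_{ijk} epsilon_{imn} = delta_{jm} delta_{kn} - delta_{jn} delta_{km}.
delta_{21} = 0
delta_{12} = 0
delta_{22} = 1
delta_{11} = 1
Result = 0 * 0 - 1 * 1 = 0 - 1 = -1

-1


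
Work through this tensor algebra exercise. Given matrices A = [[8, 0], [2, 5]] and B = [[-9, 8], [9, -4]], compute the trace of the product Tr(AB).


Tr(AB) = sum_i (AB)_{ii} where (AB)_{ii} = sum_k A_{ik} B_{ki}.
(AB)_{11} = 8*-9 + 0*9 = -72
(AB)_{22} = 2*8 + 5*-4 = -4
Tr(AB) = -72 + -4 = -76

-76


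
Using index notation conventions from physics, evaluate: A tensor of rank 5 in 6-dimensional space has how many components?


The number of components of a rank-r tensor in d dimensions is d^r.
Here d = 6 and r = 5.
6^5 = 7776

7776


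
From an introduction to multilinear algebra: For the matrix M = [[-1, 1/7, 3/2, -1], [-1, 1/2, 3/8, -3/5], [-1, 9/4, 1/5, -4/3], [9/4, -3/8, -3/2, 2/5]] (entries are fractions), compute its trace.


The trace is the sum of diagonal entries.
Diagonal: M[1,1] = -1, M[2,2] = 1/2, M[3,3] = 1/5, M[4,4] = 2/5
Tr(M) = -1 + 1/2 + 1/5 + 2/5
Computing step by step:
After adding M[1,1]: -1
After adding M[2,2]: -1/2
After adding M[3,3]: -3/10
After adding M[4,4]: 1/10
Tr(M) = 1/10

1/10


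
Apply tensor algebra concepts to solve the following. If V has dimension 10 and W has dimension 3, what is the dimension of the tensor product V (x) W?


The dimension of a tensor product is the product of dimensions.
dim(V) = 10, dim(W) = 3
dim(V (x) W) = 10 * 3 = 30

30


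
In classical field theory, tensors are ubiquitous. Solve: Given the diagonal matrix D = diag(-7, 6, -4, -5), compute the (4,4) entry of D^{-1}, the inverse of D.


For a diagonal matrix, the inverse has entries (D^{-1})_{ii} = 1/d_{ii}.
The diagonal entries are: d_{11} = -7, d_{22} = 6, d_{33} = -4, d_{44} = -5
We need (D^{-1})_{44} = 1/d_{44} = 1/-5 = -1/5

-1/5


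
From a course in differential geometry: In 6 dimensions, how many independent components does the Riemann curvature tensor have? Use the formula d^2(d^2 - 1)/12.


The Riemann tensor in d dimensions has d^2(d^2 - 1)/12 independent components.
d = 6, so d^2 = 36
d^2 - 1 = 35
d^2(d^2 - 1) = 36 * 35 = 1260
Divide by 12: 1260 / 12 = 105

105


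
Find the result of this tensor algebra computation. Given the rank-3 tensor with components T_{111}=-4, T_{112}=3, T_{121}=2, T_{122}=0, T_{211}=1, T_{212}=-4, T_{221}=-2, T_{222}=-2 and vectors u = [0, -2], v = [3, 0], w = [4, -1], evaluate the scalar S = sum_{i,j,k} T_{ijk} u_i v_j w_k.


S = sum over i,j,k of T_{ijk} u_i v_j w_k. Expanding all 8 terms:
T_{111}*u_1*v_1*w_1 = -4*0*3*4 = 0  (running total: 0)
T_{112}*u_1*v_1*w_2 = 3*0*3*-1 = 0  (running total: 0)
T_{121}*u_1*v_2*w_1 = 2*0*0*4 = 0  (running total: 0)
T_{122}*u_1*v_2*w_2 = 0*0*0*-1 = 0  (running total: 0)
T_{211}*u_2*v_1*w_1 = 1*-2*3*4 = -24  (running total: -24)
T_{212}*u_2*v_1*w_2 = -4*-2*3*-1 = -24  (running total: -48)
T_{221}*u_2*v_2*w_1 = -2*-2*0*4 = 0  (running total: -48)
T_{222}*u_2*v_2*w_2 = -2*-2*0*-1 = 0  (running total: -48)
S = -48

-48


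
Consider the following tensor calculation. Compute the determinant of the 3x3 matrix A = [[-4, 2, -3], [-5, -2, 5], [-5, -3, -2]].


Expanding along the first row, det(A) = a11*M_11 - a12*M_12 + a13*M_13, where M_1j is the (1,j) minor.
Minor M_11 = -2*-2 - 5*-3 = 19
Minor M_12 = -5*-2 - 5*-5 = 35
Minor M_13 = -5*-3 - -2*-5 = 5
det = -4*(19) - 2*(35) + -3*(5)
    = -76 - 70 + -15
    = -161

-161


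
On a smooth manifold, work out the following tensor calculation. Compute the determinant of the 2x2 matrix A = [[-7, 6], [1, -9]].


For a 2x2 matrix [[a, b], [c, d]], det = a*d - b*c.
a = -7, b = 6, c = 1, d = -9
a*d = -7 * -9 = 63
b*c = 6 * 1 = 6
det = 63 - 6 = 57

57


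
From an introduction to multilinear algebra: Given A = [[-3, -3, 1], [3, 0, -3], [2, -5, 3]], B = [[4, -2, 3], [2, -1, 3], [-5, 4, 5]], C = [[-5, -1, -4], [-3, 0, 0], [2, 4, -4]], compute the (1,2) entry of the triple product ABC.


(ABC)_{12} = sum_m (AB)_{1m} C_{m2}. First compute row 1 of AB.
(AB)_{11} = -3*4 + -3*2 + 1*-5 = -23
(AB)_{12} = -3*-2 + -3*-1 + 1*4 = 13
(AB)_{13} = -3*3 + -3*3 + 1*5 = -13
Now contract with column 2 of C:
(AB)_{11} * C_{12} = -23 * -1 = 23
(AB)_{12} * C_{22} = 13 * 0 = 0
(AB)_{13} * C_{32} = -13 * 4 = -52
(ABC)_{12} = 23 + 0 + -52 = -29

-29


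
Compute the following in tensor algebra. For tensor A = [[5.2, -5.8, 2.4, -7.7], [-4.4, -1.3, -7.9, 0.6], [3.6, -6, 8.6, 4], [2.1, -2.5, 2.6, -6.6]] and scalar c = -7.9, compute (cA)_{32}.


Scalar multiplication: (cA)_{ij} = c * A_{ij}.
c = -7.9
A_{32} = -6
(cA)_{32} = -7.9 * -6 = 47.4

47.4


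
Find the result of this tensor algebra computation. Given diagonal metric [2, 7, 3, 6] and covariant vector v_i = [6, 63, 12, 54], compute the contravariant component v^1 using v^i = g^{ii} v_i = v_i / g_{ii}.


To raise an index with a diagonal metric: v^i = v_i / g_{ii}.
For index 1: v_1 = 6, g_{11} = 2
v^1 = 6 / 2 = 3

3


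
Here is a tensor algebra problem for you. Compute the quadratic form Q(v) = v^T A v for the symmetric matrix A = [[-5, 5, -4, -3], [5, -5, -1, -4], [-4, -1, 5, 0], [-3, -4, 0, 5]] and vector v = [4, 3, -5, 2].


First compute Av:
(Av)_1 = -5*4 + 5*3 + -4*-5 + -3*2 = 9
(Av)_2 = 5*4 + -5*3 + -1*-5 + -4*2 = 2
(Av)_3 = -4*4 + -1*3 + 5*-5 + 0*2 = -44
(Av)_4 = -3*4 + -4*3 + 0*-5 + 5*2 = -14
Av = [9, 2, -44, -14]
Then v^T (Av) = 4*9 + 3*2 + -5*-44 + 2*-14
= 36 + 6 + 220 + -28 = 234

234


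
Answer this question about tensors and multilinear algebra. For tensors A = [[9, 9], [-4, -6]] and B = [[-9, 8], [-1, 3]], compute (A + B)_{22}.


Tensor addition is component-wise: (A + B)_{ij} = A_{ij} + B_{ij}.
A_{22} = -6
B_{22} = 3
(A + B)_{22} = -6 + 3 = -3

-3


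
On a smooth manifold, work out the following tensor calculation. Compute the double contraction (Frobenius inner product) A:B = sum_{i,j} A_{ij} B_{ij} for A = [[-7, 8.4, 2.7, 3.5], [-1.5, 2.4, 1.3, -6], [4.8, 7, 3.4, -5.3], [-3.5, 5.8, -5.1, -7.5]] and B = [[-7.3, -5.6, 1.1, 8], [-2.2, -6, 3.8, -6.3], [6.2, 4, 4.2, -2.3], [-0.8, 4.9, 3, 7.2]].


A:B = sum over all i,j of A_{ij} * B_{ij}.
Row 1: -7*-7.3=51.1, 8.4*-5.6=-47.04, 2.7*1.1=2.97, 3.5*8=28 => row sum = 35.03
Row 2: -1.5*-2.2=3.3, 2.4*-6=-14.4, 1.3*3.8=4.94, -6*-6.3=37.8 => row sum = 31.64
Row 3: 4.8*6.2=29.76, 7*4=28, 3.4*4.2=14.28, -5.3*-2.3=12.19 => row sum = 84.23
Row 4: -3.5*-0.8=2.8, 5.8*4.9=28.42, -5.1*3=-15.3, -7.5*7.2=-54 => row sum = -38.08
Total = 35.03 + 31.64 + 84.23 + -38.08 = 112.82

112.82


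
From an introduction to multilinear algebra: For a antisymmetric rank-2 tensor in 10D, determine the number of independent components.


A antisymmetric rank-2 tensor in d dimensions has d(d-1)/2 independent components.
d = 10
d(d-1)/2 = 10 * 9 / 2 = 90 / 2 = 45

45


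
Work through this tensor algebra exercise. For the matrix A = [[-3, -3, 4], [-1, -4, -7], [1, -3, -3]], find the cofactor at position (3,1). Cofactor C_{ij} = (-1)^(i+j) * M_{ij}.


To find cofactor C_{31}, delete row 3 and column 1.
The resulting 2x2 submatrix is: [[-3, 4], [-4, -7]]
Minor M_{31} = -3*-7 - 4*-4
  = 21 - -16 = 37
Sign = (-1)^(3+1) = (-1)^4 = 1
Cofactor C_{31} = 1 * 37 = 37

37


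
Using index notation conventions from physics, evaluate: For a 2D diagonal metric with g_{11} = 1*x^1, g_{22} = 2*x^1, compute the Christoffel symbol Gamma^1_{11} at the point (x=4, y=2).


For a diagonal metric, Gamma^k_{ij} = (1/2) g^{kk} (dg_{ik}/dx_j + dg_{jk}/dx_i - dg_{ij}/dx_k).
The metric is diagonal, so g_{ab} = 0 for a != b.
At the given point: g_{11} = 4, g_{22} = 8
g^{11} = 1/4
dg_{11}/dx_1 = dg_{11}/dx_1 = 1
dg_{11}/dx_1 = dg_{11}/dx_1 = 1
dg_{11}/dx_1 = dg_{11}/dx_1 = 1
Numerator = 1 + 1 - 1 = 1
Gamma^1_{11} = 1 / (2 * 4) = 1/8

1/8


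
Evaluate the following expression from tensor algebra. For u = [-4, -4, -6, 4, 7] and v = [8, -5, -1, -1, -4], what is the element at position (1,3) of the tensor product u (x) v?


The outer product entry T_{ij} = u_i * v_j.
We need i=1, j=3.
u_1 = -4, v_3 = -1
T_{1,3} = -4 * -1 = 4

4


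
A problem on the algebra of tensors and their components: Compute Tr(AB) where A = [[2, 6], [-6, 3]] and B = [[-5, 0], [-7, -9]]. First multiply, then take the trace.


Tr(AB) = sum_i (AB)_{ii} where (AB)_{ii} = sum_k A_{ik} B_{ki}.
(AB)_{11} = 2*-5 + 6*-7 = -52
(AB)_{22} = -6*0 + 3*-9 = -27
Tr(AB) = -52 + -27 = -79

-79


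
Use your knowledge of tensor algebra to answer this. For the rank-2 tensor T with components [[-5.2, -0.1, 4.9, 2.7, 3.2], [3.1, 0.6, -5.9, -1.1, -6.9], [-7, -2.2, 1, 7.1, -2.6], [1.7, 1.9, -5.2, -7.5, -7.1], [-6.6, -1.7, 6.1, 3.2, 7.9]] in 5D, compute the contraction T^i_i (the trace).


The contraction (trace) of a rank-2 tensor is the sum of its diagonal elements.
Diagonal entries: A[1,1] = -5.2, A[2,2] = 0.6, A[3,3] = 1, A[4,4] = -7.5, A[5,5] = 7.9
Tr(A) = -5.2 + 0.6 + 1 + -7.5 + 7.9 = -3.2

-3.2


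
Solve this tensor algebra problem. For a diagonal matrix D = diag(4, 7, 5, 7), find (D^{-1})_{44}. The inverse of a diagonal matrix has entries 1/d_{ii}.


For a diagonal matrix, the inverse has entries (D^{-1})_{ii} = 1/d_{ii}.
The diagonal entries are: d_{11} = 4, d_{22} = 7, d_{33} = 5, d_{44} = 7
We need (D^{-1})_{44} = 1/d_{44} = 1/7 = 1/7

1/7


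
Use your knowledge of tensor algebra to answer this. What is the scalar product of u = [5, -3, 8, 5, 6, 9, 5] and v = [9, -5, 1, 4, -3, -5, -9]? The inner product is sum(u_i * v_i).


The inner product u . v = sum of u_i * v_i.
Term-by-term: 5 * 9, -3 * -5, 8 * 1, 5 * 4, 6 * -3, 9 * -5, 5 * -9
Products: 45, 15, 8, 20, -18, -45, -45
Sum = 45 + 15 + 8 + 20 + -18 + -45 + -45 = -20

-20


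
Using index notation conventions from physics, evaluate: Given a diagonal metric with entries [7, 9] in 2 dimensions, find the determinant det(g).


For a diagonal metric, the determinant is the product of diagonal entries.
Diagonal entries: 7, 9
det(g) = 7 * 9 = 63

63


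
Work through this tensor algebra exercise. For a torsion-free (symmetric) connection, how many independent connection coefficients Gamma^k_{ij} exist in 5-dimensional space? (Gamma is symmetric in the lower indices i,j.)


Christoffel symbols Gamma^k_{ij} are symmetric in i,j, so there are d * d(d+1)/2 independent symbols.
d = 5
d(d+1)/2 = 5 * 6 / 2 = 15
Total = 5 * 15 = 75

75


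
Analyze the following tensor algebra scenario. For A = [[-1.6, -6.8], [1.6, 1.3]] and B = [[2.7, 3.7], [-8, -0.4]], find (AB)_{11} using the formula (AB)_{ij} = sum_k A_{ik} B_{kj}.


(AB)_{ij} = sum_k A_{ik} B_{kj}.
For i=1, j=1:
A_{11} * B_{11} = -1.6 * 2.7 = -4.32
A_{12} * B_{21} = -6.8 * -8 = 54.4
Sum = -4.32 + 54.4 = 50.08

50.08


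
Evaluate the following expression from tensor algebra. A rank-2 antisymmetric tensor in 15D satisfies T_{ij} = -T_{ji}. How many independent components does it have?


An antisymmetric rank-2 tensor satisfies A_{ij} = -A_{ji}, so diagonal entries are zero.
The independent components are the upper-triangular entries: C(n, 2) = n(n-1)/2.
n = 15
C(15, 2) = 15 * 14 / 2 = 210 / 2 = 105

105


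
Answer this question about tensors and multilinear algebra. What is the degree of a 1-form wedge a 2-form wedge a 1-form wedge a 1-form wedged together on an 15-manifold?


The degree of a wedge product is the sum of the degrees of the individual forms.
Degrees: 1, 2, 1, 1
Total degree = 1 + 2 + 1 + 1 = 5

5


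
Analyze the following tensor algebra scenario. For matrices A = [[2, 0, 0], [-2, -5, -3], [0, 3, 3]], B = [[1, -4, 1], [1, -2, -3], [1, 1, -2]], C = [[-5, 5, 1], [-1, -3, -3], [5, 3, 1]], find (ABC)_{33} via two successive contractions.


(ABC)_{33} = sum_m (AB)_{3m} C_{m3}. First compute row 3 of AB.
(AB)_{31} = 0*1 + 3*1 + 3*1 = 6
(AB)_{32} = 0*-4 + 3*-2 + 3*1 = -3
(AB)_{33} = 0*1 + 3*-3 + 3*-2 = -15
Now contract with column 3 of C:
(AB)_{31} * C_{13} = 6 * 1 = 6
(AB)_{32} * C_{23} = -3 * -3 = 9
(AB)_{33} * C_{33} = -15 * 1 = -15
(ABC)_{33} = 6 + 9 + -15 = 0

0


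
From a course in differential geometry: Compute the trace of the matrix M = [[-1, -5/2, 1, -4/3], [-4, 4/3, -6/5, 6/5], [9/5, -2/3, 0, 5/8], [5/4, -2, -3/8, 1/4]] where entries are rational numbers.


The trace is the sum of diagonal entries.
Diagonal: M[1,1] = -1, M[2,2] = 4/3, M[3,3] = 0, M[4,4] = 1/4
Tr(M) = -1 + 4/3 + 0 + 1/4
Computing step by step:
After adding M[1,1]: -1
After adding M[2,2]: 1/3
After adding M[3,3]: 1/3
After adding M[4,4]: 7/12
Tr(M) = 7/12

7/12


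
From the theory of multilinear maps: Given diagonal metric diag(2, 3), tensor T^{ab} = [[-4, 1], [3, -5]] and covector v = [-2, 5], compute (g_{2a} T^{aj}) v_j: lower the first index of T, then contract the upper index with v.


Step 1: lower the first index. For a diagonal metric, g_{ia} T^{aj} = g_{ii} T^{ij} (no sum on i).
g_{22} = 3
S_2{}^1 = 3 * T^{21} = 3 * 3 = 9
S_2{}^2 = 3 * T^{22} = 3 * -5 = -15
Step 2: contract S_2{}^j with v_j.
S_2{}^1 * v_1 = 9 * -2 = -18
S_2{}^2 * v_2 = -15 * 5 = -75
Result = -18 + -75 = -93

-93


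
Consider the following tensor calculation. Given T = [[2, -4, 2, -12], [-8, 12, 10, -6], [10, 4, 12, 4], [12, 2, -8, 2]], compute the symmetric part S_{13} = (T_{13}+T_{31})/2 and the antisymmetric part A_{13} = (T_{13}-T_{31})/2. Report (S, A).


T_{13} = 2
T_{31} = 10
S_{13} = (2 + 10)/2 = 12/2 = 6
A_{13} = (2 - 10)/2 = -8/2 = -4
Check: S + A = 6 + -4 = 2 = T_{13}.

(6, -4)
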